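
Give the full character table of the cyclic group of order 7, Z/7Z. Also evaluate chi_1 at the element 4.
Character table of Z/7Z (irreps indexed chi_0,...,chi_6 with chi_k(m) = zeta_7^(k*m), zeta_7 = exp(2*pi*i/7)):
  irrep \ class  {0} (size 1)  {1} (size 1)    {2} (size 1)    {3} (size 1)    {4} (size 1)    {5} (size 1)    {6} (size 1)  
  chi_0          1             1               1               1               1               1               1             
  chi_1          1             exp(2*I*pi/7)   exp(4*I*pi/7)   exp(6*I*pi/7)   exp(-6*I*pi/7)  exp(-4*I*pi/7)  exp(-2*I*pi/7)
  chi_2          1             exp(4*I*pi/7)   exp(-6*I*pi/7)  exp(-2*I*pi/7)  exp(2*I*pi/7)   exp(6*I*pi/7)   exp(-4*I*pi/7)
  chi_3          1             exp(6*I*pi/7)   exp(-2*I*pi/7)  exp(4*I*pi/7)   exp(-4*I*pi/7)  exp(2*I*pi/7)   exp(-6*I*pi/7)
  chi_4          1             exp(-6*I*pi/7)  exp(2*I*pi/7)   exp(-4*I*pi/7)  exp(4*I*pi/7)   exp(-2*I*pi/7)  exp(6*I*pi/7) 
  chi_5          1             exp(-4*I*pi/7)  exp(6*I*pi/7)   exp(2*I*pi/7)   exp(-2*I*pi/7)  exp(-6*I*pi/7)  exp(4*I*pi/7) 
  chi_6          1             exp(-2*I*pi/7)  exp(-4*I*pi/7)  exp(-6*I*pi/7)  exp(6*I*pi/7)   exp(4*I*pi/7)   exp(2*I*pi/7) 

Spot check: chi_1(4) = zeta_7^(1*4) = zeta_7^4 = exp(-6*I*pi/7).

Argument: Z/7Z is abelian, so all 7 irreducible complex representations are 1-dimensional. They are given by chi_k(m) = zeta_7^(k*m) for k = 0,...,6. Row orthogonality: sum_m chi_k(m) conj(chi_l(m)) = 7 * [k = l].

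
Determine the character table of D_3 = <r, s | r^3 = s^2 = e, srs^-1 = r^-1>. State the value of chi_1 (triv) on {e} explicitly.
Conjugacy classes: {e} of size 1, {r^1, r^2} of size 2, {s, sr, ..., sr^2} of size 3.
Character table:
  irrep \ class              {e} (size 1)  {r^1, r^2} (size 2)  {s, sr, ..., sr^2} (size 3)
  chi_1 (triv)               1             1                    1                          
  chi_2 (sign: r->1, s->-1)  1             1                    -1                         
  chi_3 (2d, j=1)            2             -1                   0                          

Spot check: chi_1 (triv) on {e} = 1.

Solution. D_3 has order 2*3 = 6 with 3 conjugacy classes, hence 3 irreducibles. Sum of squared dims 1 + 1 + 4 = 6 = |G|. Linear characters come from the abelianisation; the 2-dimensional irreps have character r^k -> 2*cos(2*pi*j*k/3), reflections -> 0.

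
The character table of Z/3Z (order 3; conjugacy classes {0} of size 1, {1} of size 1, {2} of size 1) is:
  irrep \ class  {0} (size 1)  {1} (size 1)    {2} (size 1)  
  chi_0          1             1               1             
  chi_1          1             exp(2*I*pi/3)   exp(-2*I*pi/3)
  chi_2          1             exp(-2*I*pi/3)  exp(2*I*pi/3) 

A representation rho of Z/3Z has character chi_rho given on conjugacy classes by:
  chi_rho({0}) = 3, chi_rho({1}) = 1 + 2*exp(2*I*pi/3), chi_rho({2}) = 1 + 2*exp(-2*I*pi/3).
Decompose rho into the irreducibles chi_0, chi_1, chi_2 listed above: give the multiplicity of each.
Multiplicities: chi_0: 1, chi_1: 2, chi_2: 0.

Working: Use <chi_rho, chi> = (1/|G|) sum_C |C| * chi_rho(C) * conj(chi(C)) with |G| = 3 for each irreducible chi in the table:
  <chi_rho, chi_0> = (1/3)[1*(3)*conj(1) + 1*(1 + 2*exp(2*I*pi/3))*conj(1) + 1*(1 + 2*exp(-2*I*pi/3))*conj(1)]
      = (1/3)[(3) + (1 + 2*exp(2*I*pi/3)) + (1 + 2*exp(-2*I*pi/3))] = 3/3 = 1
  <chi_rho, chi_1> = (1/3)[1*(3)*conj(1) + 1*(1 + 2*exp(2*I*pi/3))*conj(exp(2*I*pi/3)) + 1*(1 + 2*exp(-2*I*pi/3))*conj(exp(-2*I*pi/3))]
      = (1/3)[(3) + (2 + exp(-2*I*pi/3)) + (2 + exp(2*I*pi/3))] = 6/3 = 2
  <chi_rho, chi_2> = (1/3)[1*(3)*conj(1) + 1*(1 + 2*exp(2*I*pi/3))*conj(exp(-2*I*pi/3)) + 1*(1 + 2*exp(-2*I*pi/3))*conj(exp(2*I*pi/3))]
      = (1/3)[(3) + (2*exp(-2*I*pi/3) + exp(2*I*pi/3)) + (exp(-2*I*pi/3) + 2*exp(2*I*pi/3))] = 0/3 = 0
(Exp terms are combined using exp(i*s)*conj(exp(i*t)) = exp(i*(s-t)), and sums of them are collapsed using the identity that for every m > 1 the m distinct m-th roots of unity sum to 0, e.g. 1 + exp(2*I*pi/3) + exp(-2*I*pi/3) = 0.)
Dimension check: dim(rho) = sum (mult * dim) = 1*1 + 2*1 + 0*1 = 3 = chi_rho(e) = 3.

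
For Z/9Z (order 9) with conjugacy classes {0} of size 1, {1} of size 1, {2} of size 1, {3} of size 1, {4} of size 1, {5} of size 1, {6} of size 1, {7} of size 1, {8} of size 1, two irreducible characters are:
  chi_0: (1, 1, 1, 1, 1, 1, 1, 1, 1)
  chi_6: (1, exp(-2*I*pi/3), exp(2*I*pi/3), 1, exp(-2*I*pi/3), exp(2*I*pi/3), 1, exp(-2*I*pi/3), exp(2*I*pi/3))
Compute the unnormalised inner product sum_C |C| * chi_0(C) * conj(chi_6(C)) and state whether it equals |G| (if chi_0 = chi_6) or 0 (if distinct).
Sum = 0; so <chi_0, chi_6> = 0 (distinct irreducibles are orthogonal).

Proof sketch: Compute term by term over conjugacy classes (|C| * chi_0(C) * conj(chi_6(C))):
  1*(1)*conj(1) + 1*(1)*conj(exp(-2*I*pi/3)) + 1*(1)*conj(exp(2*I*pi/3)) + 1*(1)*conj(1) + 1*(1)*conj(exp(-2*I*pi/3)) + 1*(1)*conj(exp(2*I*pi/3)) + 1*(1)*conj(1) + 1*(1)*conj(exp(-2*I*pi/3)) + 1*(1)*conj(exp(2*I*pi/3))
  = (1) + (exp(2*I*pi/3)) + (exp(-2*I*pi/3)) + (1) + (exp(2*I*pi/3)) + (exp(-2*I*pi/3)) + (1) + (exp(2*I*pi/3)) + (exp(-2*I*pi/3))
  = 0.
(Exp terms are combined using exp(i*s)*conj(exp(i*t)) = exp(i*(s-t)), and sums of them are collapsed using the identity that for every m > 1 the m distinct m-th roots of unity sum to 0, e.g. 1 + exp(2*I*pi/3) + exp(-2*I*pi/3) = 0.)
Dividing by |G| = 9 gives 0/9 = 0, matching the row-orthogonality relation <chi_0, chi_6> = [chi_0 = chi_6].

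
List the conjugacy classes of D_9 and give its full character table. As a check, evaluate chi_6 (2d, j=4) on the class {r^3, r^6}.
Conjugacy classes: {e} of size 1, {r^1, r^8} of size 2, {r^2, r^7} of size 2, {r^3, r^6} of size 2, {r^4, r^5} of size 2, {s, sr, ..., sr^8} of size 9.
Character table:
  irrep \ class              {e} (size 1)  {r^1, r^8} (size 2)  {r^2, r^7} (size 2)  {r^3, r^6} (size 2)  {r^4, r^5} (size 2)  {s, sr, ..., sr^8} (size 9)
  chi_1 (triv)               1             1                    1                    1                    1                    1                          
  chi_2 (sign: r->1, s->-1)  1             1                    1                    1                    1                    -1                         
  chi_3 (2d, j=1)            2             2*cos(2*pi/9)        2*cos(4*pi/9)        -1                   -2*cos(pi/9)         0                          
  chi_4 (2d, j=2)            2             2*cos(4*pi/9)        -2*cos(pi/9)         -1                   2*cos(2*pi/9)        0                          
  chi_5 (2d, j=3)            2             -1                   -1                   2                    -1                   0                          
  chi_6 (2d, j=4)            2             -2*cos(pi/9)         2*cos(2*pi/9)        -1                   2*cos(4*pi/9)        0                          

Spot check: chi_6 (2d, j=4) on {r^3, r^6} = -1.

Why: D_9 has order 2*9 = 18 with 6 conjugacy classes, hence 6 irreducibles. Sum of squared dims 1 + 1 + 4 + 4 + 4 + 4 = 18 = |G|. Linear characters come from the abelianisation; the 2-dimensional irreps have character r^k -> 2*cos(2*pi*j*k/9), reflections -> 0.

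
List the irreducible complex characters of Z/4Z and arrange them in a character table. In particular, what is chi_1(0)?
Character table of Z/4Z (irreps indexed chi_0,...,chi_3 with chi_k(m) = zeta_4^(k*m), zeta_4 = exp(2*pi*i/4)):
  irrep \ class  {0} (size 1)  {1} (size 1)  {2} (size 1)  {3} (size 1)
  chi_0          1             1             1             1           
  chi_1          1             I             -1            -I          
  chi_2          1             -1            1             -1          
  chi_3          1             -I            -1            I           

Spot check: chi_1(0) = zeta_4^(1*0) = zeta_4^0 = 1.

Solution. Z/4Z is abelian, so all 4 irreducible complex representations are 1-dimensional. They are given by chi_k(m) = zeta_4^(k*m) for k = 0,...,3. Row orthogonality: sum_m chi_k(m) conj(chi_l(m)) = 4 * [k = l].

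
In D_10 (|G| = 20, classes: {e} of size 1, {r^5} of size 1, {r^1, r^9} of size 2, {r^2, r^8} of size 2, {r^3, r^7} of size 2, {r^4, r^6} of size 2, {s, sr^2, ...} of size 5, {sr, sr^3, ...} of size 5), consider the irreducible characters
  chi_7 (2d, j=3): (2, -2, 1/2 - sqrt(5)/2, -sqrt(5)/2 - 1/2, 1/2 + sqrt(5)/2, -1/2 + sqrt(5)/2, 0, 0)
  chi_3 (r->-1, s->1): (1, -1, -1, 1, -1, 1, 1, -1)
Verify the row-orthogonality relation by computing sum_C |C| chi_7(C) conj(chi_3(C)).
Sum = 0; so <chi_7, chi_3> = 0 (distinct irreducibles are orthogonal).

Explanation: Compute term by term over conjugacy classes (|C| * chi_7(C) * conj(chi_3(C))):
  1*(2)*conj(1) + 1*(-2)*conj(-1) + 2*(1/2 - sqrt(5)/2)*conj(-1) + 2*(-sqrt(5)/2 - 1/2)*conj(1) + 2*(1/2 + sqrt(5)/2)*conj(-1) + 2*(-1/2 + sqrt(5)/2)*conj(1) + 5*(0)*conj(1) + 5*(0)*conj(-1)
  = (2) + (2) + (-1 + sqrt(5)) + (-sqrt(5) - 1) + (-sqrt(5) - 1) + (-1 + sqrt(5)) + (0) + (0)
  = 0.
Dividing by |G| = 20 gives 0/20 = 0, matching the row-orthogonality relation <chi_7, chi_3> = [chi_7 = chi_3].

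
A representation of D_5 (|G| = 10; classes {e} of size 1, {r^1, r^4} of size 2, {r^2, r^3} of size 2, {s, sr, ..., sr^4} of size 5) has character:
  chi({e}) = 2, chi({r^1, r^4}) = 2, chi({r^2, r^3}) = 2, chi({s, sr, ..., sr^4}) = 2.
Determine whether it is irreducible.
Not irreducible (reducible): <chi, chi> = 4 > 1.

Proof sketch: <chi, chi> = (1/|G|) sum_C |C| * |chi(C)|^2 = (1/10)[1*|2|^2 + 2*|2|^2 + 2*|2|^2 + 5*|2|^2]
  = (1/10)[(4) + (8) + (8) + (20)] = 40/10 = 4.
A character is irreducible iff <chi, chi> = 1, so this representation is reducible.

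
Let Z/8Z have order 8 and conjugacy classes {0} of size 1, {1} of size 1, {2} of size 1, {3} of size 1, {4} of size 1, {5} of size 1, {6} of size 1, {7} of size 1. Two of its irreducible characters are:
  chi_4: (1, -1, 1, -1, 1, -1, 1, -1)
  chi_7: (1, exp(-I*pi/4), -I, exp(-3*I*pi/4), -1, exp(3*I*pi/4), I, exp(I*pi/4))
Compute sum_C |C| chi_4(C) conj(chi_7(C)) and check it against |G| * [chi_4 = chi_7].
Sum = 0; so <chi_4, chi_7> = 0 (distinct irreducibles are orthogonal).

Reasoning: Compute term by term over conjugacy classes (|C| * chi_4(C) * conj(chi_7(C))):
  1*(1)*conj(1) + 1*(-1)*conj(exp(-I*pi/4)) + 1*(1)*conj(-I) + 1*(-1)*conj(exp(-3*I*pi/4)) + 1*(1)*conj(-1) + 1*(-1)*conj(exp(3*I*pi/4)) + 1*(1)*conj(I) + 1*(-1)*conj(exp(I*pi/4))
  = (1) + (-exp(I*pi/4)) + (I) + (-exp(3*I*pi/4)) + (-1) + (-exp(-3*I*pi/4)) + (-I) + (-exp(-I*pi/4))
  = 0.
(Exp terms are combined using exp(i*s)*conj(exp(i*t)) = exp(i*(s-t)), and sums of them are collapsed using the identity that for every m > 1 the m distinct m-th roots of unity sum to 0, e.g. 1 + exp(2*I*pi/3) + exp(-2*I*pi/3) = 0.)
Dividing by |G| = 8 gives 0/8 = 0, matching the row-orthogonality relation <chi_4, chi_7> = [chi_4 = chi_7].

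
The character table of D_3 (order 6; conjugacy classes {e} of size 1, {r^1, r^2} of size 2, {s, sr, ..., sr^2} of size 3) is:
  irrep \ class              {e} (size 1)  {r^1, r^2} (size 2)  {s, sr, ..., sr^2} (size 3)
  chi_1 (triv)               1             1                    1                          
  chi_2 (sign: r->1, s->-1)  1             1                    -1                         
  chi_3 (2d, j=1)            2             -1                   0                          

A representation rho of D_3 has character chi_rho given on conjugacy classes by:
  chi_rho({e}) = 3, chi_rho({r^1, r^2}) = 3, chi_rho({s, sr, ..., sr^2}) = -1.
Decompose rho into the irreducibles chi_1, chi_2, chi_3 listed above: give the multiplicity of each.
Multiplicities: chi_1: 1, chi_2: 2, chi_3: 0.

Derivation: Use <chi_rho, chi> = (1/|G|) sum_C |C| * chi_rho(C) * conj(chi(C)) with |G| = 6 for each irreducible chi in the table:
  <chi_rho, chi_1> = (1/6)[1*(3)*conj(1) + 2*(3)*conj(1) + 3*(-1)*conj(1)]
      = (1/6)[(3) + (6) + (-3)] = 6/6 = 1
  <chi_rho, chi_2> = (1/6)[1*(3)*conj(1) + 2*(3)*conj(1) + 3*(-1)*conj(-1)]
      = (1/6)[(3) + (6) + (3)] = 12/6 = 2
  <chi_rho, chi_3> = (1/6)[1*(3)*conj(2) + 2*(3)*conj(-1) + 3*(-1)*conj(0)]
      = (1/6)[(6) + (-6) + (0)] = 0/6 = 0
Dimension check: dim(rho) = sum (mult * dim) = 1*1 + 2*1 + 0*2 = 3 = chi_rho(e) = 3.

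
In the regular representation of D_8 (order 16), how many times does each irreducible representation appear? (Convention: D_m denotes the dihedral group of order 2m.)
Each irreducible V_i of dimension d_i appears with multiplicity d_i, i.e. rho_reg = (direct sum over all irreducibles V_i) d_i V_i. The irreducible dimensions for D_8 are 1, 1, 1, 1, 2, 2, 2: 4 irreducibles of dimension 1, each with multiplicity 1; 3 irreducibles of dimension 2, each with multiplicity 2. Total dimension 4*1*1 + 3*2*2 = 16 = |G|.

Argument: General theorem: in the regular representation of a finite group G, each irreducible appears with multiplicity equal to its dimension. Check: dim(rho_reg) = sum d_i^2 = 1 + 1 + 1 + 1 + 4 + 4 + 4 = 16 = |G|.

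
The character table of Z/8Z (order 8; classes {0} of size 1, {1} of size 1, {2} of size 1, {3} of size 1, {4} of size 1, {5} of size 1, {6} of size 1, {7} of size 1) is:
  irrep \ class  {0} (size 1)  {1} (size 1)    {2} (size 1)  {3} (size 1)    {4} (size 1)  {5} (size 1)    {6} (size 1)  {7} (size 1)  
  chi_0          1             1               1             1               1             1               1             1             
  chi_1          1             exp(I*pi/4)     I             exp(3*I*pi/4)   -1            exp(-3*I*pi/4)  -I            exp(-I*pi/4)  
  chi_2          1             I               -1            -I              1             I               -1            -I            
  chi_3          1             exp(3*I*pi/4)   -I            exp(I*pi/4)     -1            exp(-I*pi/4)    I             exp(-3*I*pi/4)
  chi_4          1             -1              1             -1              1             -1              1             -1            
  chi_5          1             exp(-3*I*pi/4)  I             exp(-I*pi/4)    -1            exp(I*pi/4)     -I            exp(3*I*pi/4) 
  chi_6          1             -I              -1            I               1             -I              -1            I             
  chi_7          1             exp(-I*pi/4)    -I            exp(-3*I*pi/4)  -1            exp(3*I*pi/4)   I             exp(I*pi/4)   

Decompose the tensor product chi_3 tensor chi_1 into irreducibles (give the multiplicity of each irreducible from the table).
chi_3 tensor chi_1 = chi_4 (all other irreducibles have multiplicity 0).

Working: The character of a tensor product is the pointwise product (chi_3 * chi_1)(C) = chi_3(C) * chi_1(C):
  {0}: (1)*(1), {1}: (exp(3*I*pi/4))*(exp(I*pi/4)), {2}: (-I)*(I), {3}: (exp(I*pi/4))*(exp(3*I*pi/4)), {4}: (-1)*(-1), {5}: (exp(-I*pi/4))*(exp(-3*I*pi/4)), {6}: (I)*(-I), {7}: (exp(-3*I*pi/4))*(exp(-I*pi/4))
so (chi_3 * chi_1) takes values
  {0} -> 1, {1} -> -1, {2} -> 1, {3} -> -1, {4} -> 1, {5} -> -1, {6} -> 1, {7} -> -1.
Now take the inner product of this character with each irreducible chi from the table, <chi_3*chi_1, chi> = (1/8) sum_C |C| (chi_3*chi_1)(C) conj(chi(C)):
  <chi_3*chi_1, chi_0> = (1/8)[1*(1)*conj(1) + 1*(-1)*conj(1) + 1*(1)*conj(1) + 1*(-1)*conj(1) + 1*(1)*conj(1) + 1*(-1)*conj(1) + 1*(1)*conj(1) + 1*(-1)*conj(1)]
      = (1/8)[(1) + (-1) + (1) + (-1) + (1) + (-1) + (1) + (-1)] = 0/8 = 0
  <chi_3*chi_1, chi_1> = (1/8)[1*(1)*conj(1) + 1*(-1)*conj(exp(I*pi/4)) + 1*(1)*conj(I) + 1*(-1)*conj(exp(3*I*pi/4)) + 1*(1)*conj(-1) + 1*(-1)*conj(exp(-3*I*pi/4)) + 1*(1)*conj(-I) + 1*(-1)*conj(exp(-I*pi/4))]
      = (1/8)[(1) + (-exp(-I*pi/4)) + (-I) + (-exp(-3*I*pi/4)) + (-1) + (-exp(3*I*pi/4)) + (I) + (-exp(I*pi/4))] = 0/8 = 0
  <chi_3*chi_1, chi_2> = (1/8)[1*(1)*conj(1) + 1*(-1)*conj(I) + 1*(1)*conj(-1) + 1*(-1)*conj(-I) + 1*(1)*conj(1) + 1*(-1)*conj(I) + 1*(1)*conj(-1) + 1*(-1)*conj(-I)]
      = (1/8)[(1) + (I) + (-1) + (-I) + (1) + (I) + (-1) + (-I)] = 0/8 = 0
  <chi_3*chi_1, chi_3> = (1/8)[1*(1)*conj(1) + 1*(-1)*conj(exp(3*I*pi/4)) + 1*(1)*conj(-I) + 1*(-1)*conj(exp(I*pi/4)) + 1*(1)*conj(-1) + 1*(-1)*conj(exp(-I*pi/4)) + 1*(1)*conj(I) + 1*(-1)*conj(exp(-3*I*pi/4))]
      = (1/8)[(1) + (-exp(-3*I*pi/4)) + (I) + (-exp(-I*pi/4)) + (-1) + (-exp(I*pi/4)) + (-I) + (-exp(3*I*pi/4))] = 0/8 = 0
  <chi_3*chi_1, chi_4> = (1/8)[1*(1)*conj(1) + 1*(-1)*conj(-1) + 1*(1)*conj(1) + 1*(-1)*conj(-1) + 1*(1)*conj(1) + 1*(-1)*conj(-1) + 1*(1)*conj(1) + 1*(-1)*conj(-1)]
      = (1/8)[(1) + (1) + (1) + (1) + (1) + (1) + (1) + (1)] = 8/8 = 1
  <chi_3*chi_1, chi_5> = (1/8)[1*(1)*conj(1) + 1*(-1)*conj(exp(-3*I*pi/4)) + 1*(1)*conj(I) + 1*(-1)*conj(exp(-I*pi/4)) + 1*(1)*conj(-1) + 1*(-1)*conj(exp(I*pi/4)) + 1*(1)*conj(-I) + 1*(-1)*conj(exp(3*I*pi/4))]
      = (1/8)[(1) + (-exp(3*I*pi/4)) + (-I) + (-exp(I*pi/4)) + (-1) + (-exp(-I*pi/4)) + (I) + (-exp(-3*I*pi/4))] = 0/8 = 0
  <chi_3*chi_1, chi_6> = (1/8)[1*(1)*conj(1) + 1*(-1)*conj(-I) + 1*(1)*conj(-1) + 1*(-1)*conj(I) + 1*(1)*conj(1) + 1*(-1)*conj(-I) + 1*(1)*conj(-1) + 1*(-1)*conj(I)]
      = (1/8)[(1) + (-I) + (-1) + (I) + (1) + (-I) + (-1) + (I)] = 0/8 = 0
  <chi_3*chi_1, chi_7> = (1/8)[1*(1)*conj(1) + 1*(-1)*conj(exp(-I*pi/4)) + 1*(1)*conj(-I) + 1*(-1)*conj(exp(-3*I*pi/4)) + 1*(1)*conj(-1) + 1*(-1)*conj(exp(3*I*pi/4)) + 1*(1)*conj(I) + 1*(-1)*conj(exp(I*pi/4))]
      = (1/8)[(1) + (-exp(I*pi/4)) + (I) + (-exp(3*I*pi/4)) + (-1) + (-exp(-3*I*pi/4)) + (-I) + (-exp(-I*pi/4))] = 0/8 = 0
(Exp terms are combined using exp(i*s)*conj(exp(i*t)) = exp(i*(s-t)), and sums of them are collapsed using the identity that for every m > 1 the m distinct m-th roots of unity sum to 0, e.g. 1 + exp(2*I*pi/3) + exp(-2*I*pi/3) = 0.)
Hence the multiplicities are chi_4: 1. Dimension check: dim(chi_3)*dim(chi_1) = 1*1 = 1 and sum (mult * dim) = 1*1 = 1.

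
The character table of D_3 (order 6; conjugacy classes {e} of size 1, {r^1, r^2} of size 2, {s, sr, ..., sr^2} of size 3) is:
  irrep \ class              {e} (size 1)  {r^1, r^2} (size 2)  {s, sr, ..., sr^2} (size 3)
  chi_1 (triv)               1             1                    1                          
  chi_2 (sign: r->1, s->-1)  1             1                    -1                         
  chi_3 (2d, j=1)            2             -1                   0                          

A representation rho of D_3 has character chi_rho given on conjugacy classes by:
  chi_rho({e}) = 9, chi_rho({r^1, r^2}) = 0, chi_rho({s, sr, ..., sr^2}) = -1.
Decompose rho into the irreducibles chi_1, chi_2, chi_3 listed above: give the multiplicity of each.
Multiplicities: chi_1: 1, chi_2: 2, chi_3: 3.

Proof sketch: Use <chi_rho, chi> = (1/|G|) sum_C |C| * chi_rho(C) * conj(chi(C)) with |G| = 6 for each irreducible chi in the table:
  <chi_rho, chi_1> = (1/6)[1*(9)*conj(1) + 2*(0)*conj(1) + 3*(-1)*conj(1)]
      = (1/6)[(9) + (0) + (-3)] = 6/6 = 1
  <chi_rho, chi_2> = (1/6)[1*(9)*conj(1) + 2*(0)*conj(1) + 3*(-1)*conj(-1)]
      = (1/6)[(9) + (0) + (3)] = 12/6 = 2
  <chi_rho, chi_3> = (1/6)[1*(9)*conj(2) + 2*(0)*conj(-1) + 3*(-1)*conj(0)]
      = (1/6)[(18) + (0) + (0)] = 18/6 = 3
Dimension check: dim(rho) = sum (mult * dim) = 1*1 + 2*1 + 3*2 = 9 = chi_rho(e) = 9.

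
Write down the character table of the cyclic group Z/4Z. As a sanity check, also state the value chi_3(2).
Character table of Z/4Z (irreps indexed chi_0,...,chi_3 with chi_k(m) = zeta_4^(k*m), zeta_4 = exp(2*pi*i/4)):
  irrep \ class  {0} (size 1)  {1} (size 1)  {2} (size 1)  {3} (size 1)
  chi_0          1             1             1             1           
  chi_1          1             I             -1            -I          
  chi_2          1             -1            1             -1          
  chi_3          1             -I            -1            I           

Spot check: chi_3(2) = zeta_4^(3*2) = zeta_4^6 = -1.

Reasoning: Z/4Z is abelian, so all 4 irreducible complex representations are 1-dimensional. They are given by chi_k(m) = zeta_4^(k*m) for k = 0,...,3. Row orthogonality: sum_m chi_k(m) conj(chi_l(m)) = 4 * [k = l].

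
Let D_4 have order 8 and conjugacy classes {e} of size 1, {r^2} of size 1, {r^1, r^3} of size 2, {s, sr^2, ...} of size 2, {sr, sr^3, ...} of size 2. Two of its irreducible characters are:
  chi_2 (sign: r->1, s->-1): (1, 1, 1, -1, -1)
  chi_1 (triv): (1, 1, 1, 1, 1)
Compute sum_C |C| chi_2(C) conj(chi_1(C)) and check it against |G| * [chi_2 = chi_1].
Sum = 0; so <chi_2, chi_1> = 0 (distinct irreducibles are orthogonal).

Why: Compute term by term over conjugacy classes (|C| * chi_2(C) * conj(chi_1(C))):
  1*(1)*conj(1) + 1*(1)*conj(1) + 2*(1)*conj(1) + 2*(-1)*conj(1) + 2*(-1)*conj(1)
  = (1) + (1) + (2) + (-2) + (-2)
  = 0.
Dividing by |G| = 8 gives 0/8 = 0, matching the row-orthogonality relation <chi_2, chi_1> = [chi_2 = chi_1].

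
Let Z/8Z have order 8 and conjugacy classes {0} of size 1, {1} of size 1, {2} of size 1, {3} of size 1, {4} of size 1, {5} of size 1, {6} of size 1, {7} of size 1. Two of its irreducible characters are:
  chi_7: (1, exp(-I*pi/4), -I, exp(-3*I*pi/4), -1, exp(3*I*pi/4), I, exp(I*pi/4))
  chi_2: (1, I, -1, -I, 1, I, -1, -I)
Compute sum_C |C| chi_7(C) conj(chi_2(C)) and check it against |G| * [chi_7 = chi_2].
Sum = 0; so <chi_7, chi_2> = 0 (distinct irreducibles are orthogonal).

Solution. Compute term by term over conjugacy classes (|C| * chi_7(C) * conj(chi_2(C))):
  1*(1)*conj(1) + 1*(exp(-I*pi/4))*conj(I) + 1*(-I)*conj(-1) + 1*(exp(-3*I*pi/4))*conj(-I) + 1*(-1)*conj(1) + 1*(exp(3*I*pi/4))*conj(I) + 1*(I)*conj(-1) + 1*(exp(I*pi/4))*conj(-I)
  = (1) + (-exp(I*pi/4)) + (I) + (exp(-I*pi/4)) + (-1) + (-exp(-3*I*pi/4)) + (-I) + (exp(3*I*pi/4))
  = 0.
(Exp terms are combined using exp(i*s)*conj(exp(i*t)) = exp(i*(s-t)), and sums of them are collapsed using the identity that for every m > 1 the m distinct m-th roots of unity sum to 0, e.g. 1 + exp(2*I*pi/3) + exp(-2*I*pi/3) = 0.)
Dividing by |G| = 8 gives 0/8 = 0, matching the row-orthogonality relation <chi_7, chi_2> = [chi_7 = chi_2].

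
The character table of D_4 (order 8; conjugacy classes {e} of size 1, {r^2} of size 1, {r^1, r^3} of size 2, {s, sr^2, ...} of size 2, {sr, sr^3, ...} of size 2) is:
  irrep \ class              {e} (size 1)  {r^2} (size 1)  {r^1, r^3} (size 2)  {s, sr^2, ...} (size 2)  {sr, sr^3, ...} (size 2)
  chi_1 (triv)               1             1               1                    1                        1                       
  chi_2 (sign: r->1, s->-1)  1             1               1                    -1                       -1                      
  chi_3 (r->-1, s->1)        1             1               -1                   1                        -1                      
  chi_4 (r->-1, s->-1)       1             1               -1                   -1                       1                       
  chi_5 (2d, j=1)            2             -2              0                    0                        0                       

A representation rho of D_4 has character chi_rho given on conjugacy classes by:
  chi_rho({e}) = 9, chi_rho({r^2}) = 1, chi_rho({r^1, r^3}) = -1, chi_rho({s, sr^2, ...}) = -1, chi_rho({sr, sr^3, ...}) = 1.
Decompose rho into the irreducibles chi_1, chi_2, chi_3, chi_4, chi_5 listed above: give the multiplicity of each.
Multiplicities: chi_1: 1, chi_2: 1, chi_3: 1, chi_4: 2, chi_5: 2.

Justification: Use <chi_rho, chi> = (1/|G|) sum_C |C| * chi_rho(C) * conj(chi(C)) with |G| = 8 for each irreducible chi in the table:
  <chi_rho, chi_1> = (1/8)[1*(9)*conj(1) + 1*(1)*conj(1) + 2*(-1)*conj(1) + 2*(-1)*conj(1) + 2*(1)*conj(1)]
      = (1/8)[(9) + (1) + (-2) + (-2) + (2)] = 8/8 = 1
  <chi_rho, chi_2> = (1/8)[1*(9)*conj(1) + 1*(1)*conj(1) + 2*(-1)*conj(1) + 2*(-1)*conj(-1) + 2*(1)*conj(-1)]
      = (1/8)[(9) + (1) + (-2) + (2) + (-2)] = 8/8 = 1
  <chi_rho, chi_3> = (1/8)[1*(9)*conj(1) + 1*(1)*conj(1) + 2*(-1)*conj(-1) + 2*(-1)*conj(1) + 2*(1)*conj(-1)]
      = (1/8)[(9) + (1) + (2) + (-2) + (-2)] = 8/8 = 1
  <chi_rho, chi_4> = (1/8)[1*(9)*conj(1) + 1*(1)*conj(1) + 2*(-1)*conj(-1) + 2*(-1)*conj(-1) + 2*(1)*conj(1)]
      = (1/8)[(9) + (1) + (2) + (2) + (2)] = 16/8 = 2
  <chi_rho, chi_5> = (1/8)[1*(9)*conj(2) + 1*(1)*conj(-2) + 2*(-1)*conj(0) + 2*(-1)*conj(0) + 2*(1)*conj(0)]
      = (1/8)[(18) + (-2) + (0) + (0) + (0)] = 16/8 = 2
Dimension check: dim(rho) = sum (mult * dim) = 1*1 + 1*1 + 1*1 + 2*1 + 2*2 = 9 = chi_rho(e) = 9.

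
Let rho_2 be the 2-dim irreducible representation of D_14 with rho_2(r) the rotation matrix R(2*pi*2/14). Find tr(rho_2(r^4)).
chi_{rho_2}(r^4) = 2*cos(2*pi*2*4/14) = -2*cos(pi/7)

Derivation: rho_2(r^4) is rotation by angle 2*pi*2*4/14, whose trace is 2*cos(2*pi*2*4/14) = -2*cos(pi/7).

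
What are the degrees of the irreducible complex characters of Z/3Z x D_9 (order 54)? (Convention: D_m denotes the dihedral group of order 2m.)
Dimensions: 1, 1, 1, 1, 1, 1, 2, 2, 2, 2, 2, 2, 2, 2, 2, 2, 2, 2

Details: There are 18 irreducibles (= number of conjugacy classes). Their dimensions d_i satisfy sum d_i^2 = |G| = 54: 1 + 1 + 1 + 1 + 1 + 1 + 4 + 4 + 4 + 4 + 4 + 4 + 4 + 4 + 4 + 4 + 4 + 4 = 54. (For the product with Z/3Z: each of the 3 1-dim characters of Z/3Z tensors with each irrep of D_9, giving 3 copies of each D_9-dimension.)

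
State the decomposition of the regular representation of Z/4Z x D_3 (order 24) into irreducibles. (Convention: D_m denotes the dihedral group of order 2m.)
Each irreducible V_i of dimension d_i appears with multiplicity d_i, i.e. rho_reg = (direct sum over all irreducibles V_i) d_i V_i. The irreducible dimensions for Z/4Z x D_3 are 1, 1, 1, 1, 1, 1, 1, 1, 2, 2, 2, 2: 8 irreducibles of dimension 1, each with multiplicity 1; 4 irreducibles of dimension 2, each with multiplicity 2. Total dimension 8*1*1 + 4*2*2 = 24 = |G|.

Justification: General theorem: in the regular representation of a finite group G, each irreducible appears with multiplicity equal to its dimension. Check: dim(rho_reg) = sum d_i^2 = 1 + 1 + 1 + 1 + 1 + 1 + 1 + 1 + 4 + 4 + 4 + 4 = 24 = |G|.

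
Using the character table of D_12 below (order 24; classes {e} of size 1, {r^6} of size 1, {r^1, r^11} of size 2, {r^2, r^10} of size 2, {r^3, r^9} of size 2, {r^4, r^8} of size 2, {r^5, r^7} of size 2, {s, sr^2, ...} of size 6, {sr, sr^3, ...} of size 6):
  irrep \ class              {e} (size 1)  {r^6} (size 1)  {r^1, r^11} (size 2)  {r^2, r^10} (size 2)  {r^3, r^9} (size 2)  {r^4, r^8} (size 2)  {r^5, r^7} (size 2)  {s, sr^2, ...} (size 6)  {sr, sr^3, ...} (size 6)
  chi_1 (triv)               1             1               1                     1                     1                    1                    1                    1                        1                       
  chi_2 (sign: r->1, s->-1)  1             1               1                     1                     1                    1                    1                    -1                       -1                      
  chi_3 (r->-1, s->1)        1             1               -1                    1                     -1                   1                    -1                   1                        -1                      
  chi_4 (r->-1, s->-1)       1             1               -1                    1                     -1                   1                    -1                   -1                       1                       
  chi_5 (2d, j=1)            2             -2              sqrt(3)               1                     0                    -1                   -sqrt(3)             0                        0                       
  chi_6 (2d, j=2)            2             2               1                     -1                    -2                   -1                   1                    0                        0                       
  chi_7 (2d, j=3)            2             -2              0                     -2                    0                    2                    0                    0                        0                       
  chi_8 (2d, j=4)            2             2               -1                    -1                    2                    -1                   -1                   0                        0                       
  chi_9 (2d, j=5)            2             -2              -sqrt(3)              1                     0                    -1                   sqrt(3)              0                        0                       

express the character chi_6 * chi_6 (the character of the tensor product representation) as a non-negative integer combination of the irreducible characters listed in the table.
chi_6 tensor chi_6 = chi_1 + chi_2 + chi_8 (all other irreducibles have multiplicity 0).

Derivation: The character of a tensor product is the pointwise product (chi_6 * chi_6)(C) = chi_6(C) * chi_6(C):
  {e}: (2)*(2), {r^6}: (2)*(2), {r^1, r^11}: (1)*(1), {r^2, r^10}: (-1)*(-1), {r^3, r^9}: (-2)*(-2), {r^4, r^8}: (-1)*(-1), {r^5, r^7}: (1)*(1), {s, sr^2, ...}: (0)*(0), {sr, sr^3, ...}: (0)*(0)
so (chi_6 * chi_6) takes values
  {e} -> 4, {r^6} -> 4, {r^1, r^11} -> 1, {r^2, r^10} -> 1, {r^3, r^9} -> 4, {r^4, r^8} -> 1, {r^5, r^7} -> 1, {s, sr^2, ...} -> 0, {sr, sr^3, ...} -> 0.
Now take the inner product of this character with each irreducible chi from the table, <chi_6*chi_6, chi> = (1/24) sum_C |C| (chi_6*chi_6)(C) conj(chi(C)):
  <chi_6*chi_6, chi_1> = (1/24)[1*(4)*conj(1) + 1*(4)*conj(1) + 2*(1)*conj(1) + 2*(1)*conj(1) + 2*(4)*conj(1) + 2*(1)*conj(1) + 2*(1)*conj(1) + 6*(0)*conj(1) + 6*(0)*conj(1)]
      = (1/24)[(4) + (4) + (2) + (2) + (8) + (2) + (2) + (0) + (0)] = 24/24 = 1
  <chi_6*chi_6, chi_2> = (1/24)[1*(4)*conj(1) + 1*(4)*conj(1) + 2*(1)*conj(1) + 2*(1)*conj(1) + 2*(4)*conj(1) + 2*(1)*conj(1) + 2*(1)*conj(1) + 6*(0)*conj(-1) + 6*(0)*conj(-1)]
      = (1/24)[(4) + (4) + (2) + (2) + (8) + (2) + (2) + (0) + (0)] = 24/24 = 1
  <chi_6*chi_6, chi_3> = (1/24)[1*(4)*conj(1) + 1*(4)*conj(1) + 2*(1)*conj(-1) + 2*(1)*conj(1) + 2*(4)*conj(-1) + 2*(1)*conj(1) + 2*(1)*conj(-1) + 6*(0)*conj(1) + 6*(0)*conj(-1)]
      = (1/24)[(4) + (4) + (-2) + (2) + (-8) + (2) + (-2) + (0) + (0)] = 0/24 = 0
  <chi_6*chi_6, chi_4> = (1/24)[1*(4)*conj(1) + 1*(4)*conj(1) + 2*(1)*conj(-1) + 2*(1)*conj(1) + 2*(4)*conj(-1) + 2*(1)*conj(1) + 2*(1)*conj(-1) + 6*(0)*conj(-1) + 6*(0)*conj(1)]
      = (1/24)[(4) + (4) + (-2) + (2) + (-8) + (2) + (-2) + (0) + (0)] = 0/24 = 0
  <chi_6*chi_6, chi_5> = (1/24)[1*(4)*conj(2) + 1*(4)*conj(-2) + 2*(1)*conj(sqrt(3)) + 2*(1)*conj(1) + 2*(4)*conj(0) + 2*(1)*conj(-1) + 2*(1)*conj(-sqrt(3)) + 6*(0)*conj(0) + 6*(0)*conj(0)]
      = (1/24)[(8) + (-8) + (2*sqrt(3)) + (2) + (0) + (-2) + (-2*sqrt(3)) + (0) + (0)] = 0/24 = 0
  <chi_6*chi_6, chi_6> = (1/24)[1*(4)*conj(2) + 1*(4)*conj(2) + 2*(1)*conj(1) + 2*(1)*conj(-1) + 2*(4)*conj(-2) + 2*(1)*conj(-1) + 2*(1)*conj(1) + 6*(0)*conj(0) + 6*(0)*conj(0)]
      = (1/24)[(8) + (8) + (2) + (-2) + (-16) + (-2) + (2) + (0) + (0)] = 0/24 = 0
  <chi_6*chi_6, chi_7> = (1/24)[1*(4)*conj(2) + 1*(4)*conj(-2) + 2*(1)*conj(0) + 2*(1)*conj(-2) + 2*(4)*conj(0) + 2*(1)*conj(2) + 2*(1)*conj(0) + 6*(0)*conj(0) + 6*(0)*conj(0)]
      = (1/24)[(8) + (-8) + (0) + (-4) + (0) + (4) + (0) + (0) + (0)] = 0/24 = 0
  <chi_6*chi_6, chi_8> = (1/24)[1*(4)*conj(2) + 1*(4)*conj(2) + 2*(1)*conj(-1) + 2*(1)*conj(-1) + 2*(4)*conj(2) + 2*(1)*conj(-1) + 2*(1)*conj(-1) + 6*(0)*conj(0) + 6*(0)*conj(0)]
      = (1/24)[(8) + (8) + (-2) + (-2) + (16) + (-2) + (-2) + (0) + (0)] = 24/24 = 1
  <chi_6*chi_6, chi_9> = (1/24)[1*(4)*conj(2) + 1*(4)*conj(-2) + 2*(1)*conj(-sqrt(3)) + 2*(1)*conj(1) + 2*(4)*conj(0) + 2*(1)*conj(-1) + 2*(1)*conj(sqrt(3)) + 6*(0)*conj(0) + 6*(0)*conj(0)]
      = (1/24)[(8) + (-8) + (-2*sqrt(3)) + (2) + (0) + (-2) + (2*sqrt(3)) + (0) + (0)] = 0/24 = 0
Hence the multiplicities are chi_1: 1, chi_2: 1, chi_8: 1. Dimension check: dim(chi_6)*dim(chi_6) = 2*2 = 4 and sum (mult * dim) = 1*1 + 1*1 + 1*2 = 4.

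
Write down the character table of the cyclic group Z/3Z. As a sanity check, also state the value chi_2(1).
Character table of Z/3Z (irreps indexed chi_0,...,chi_2 with chi_k(m) = zeta_3^(k*m), zeta_3 = exp(2*pi*i/3)):
  irrep \ class  {0} (size 1)  {1} (size 1)    {2} (size 1)  
  chi_0          1             1               1             
  chi_1          1             exp(2*I*pi/3)   exp(-2*I*pi/3)
  chi_2          1             exp(-2*I*pi/3)  exp(2*I*pi/3) 

Spot check: chi_2(1) = zeta_3^(2*1) = zeta_3^2 = exp(-2*I*pi/3).

Reasoning: Z/3Z is abelian, so all 3 irreducible complex representations are 1-dimensional. They are given by chi_k(m) = zeta_3^(k*m) for k = 0,...,2. Row orthogonality: sum_m chi_k(m) conj(chi_l(m)) = 3 * [k = l].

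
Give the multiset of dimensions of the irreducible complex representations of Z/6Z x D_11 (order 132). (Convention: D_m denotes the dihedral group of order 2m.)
Dimensions: 1, 1, 1, 1, 1, 1, 1, 1, 1, 1, 1, 1, 2, 2, 2, 2, 2, 2, 2, 2, 2, 2, 2, 2, 2, 2, 2, 2, 2, 2, 2, 2, 2, 2, 2, 2, 2, 2, 2, 2, 2, 2

Details: There are 42 irreducibles (= number of conjugacy classes). Their dimensions d_i satisfy sum d_i^2 = |G| = 132: 1 + 1 + 1 + 1 + 1 + 1 + 1 + 1 + 1 + 1 + 1 + 1 + 4 + 4 + 4 + 4 + 4 + 4 + 4 + 4 + 4 + 4 + 4 + 4 + 4 + 4 + 4 + 4 + 4 + 4 + 4 + 4 + 4 + 4 + 4 + 4 + 4 + 4 + 4 + 4 + 4 + 4 = 132. (For the product with Z/6Z: each of the 6 1-dim characters of Z/6Z tensors with each irrep of D_11, giving 6 copies of each D_11-dimension.)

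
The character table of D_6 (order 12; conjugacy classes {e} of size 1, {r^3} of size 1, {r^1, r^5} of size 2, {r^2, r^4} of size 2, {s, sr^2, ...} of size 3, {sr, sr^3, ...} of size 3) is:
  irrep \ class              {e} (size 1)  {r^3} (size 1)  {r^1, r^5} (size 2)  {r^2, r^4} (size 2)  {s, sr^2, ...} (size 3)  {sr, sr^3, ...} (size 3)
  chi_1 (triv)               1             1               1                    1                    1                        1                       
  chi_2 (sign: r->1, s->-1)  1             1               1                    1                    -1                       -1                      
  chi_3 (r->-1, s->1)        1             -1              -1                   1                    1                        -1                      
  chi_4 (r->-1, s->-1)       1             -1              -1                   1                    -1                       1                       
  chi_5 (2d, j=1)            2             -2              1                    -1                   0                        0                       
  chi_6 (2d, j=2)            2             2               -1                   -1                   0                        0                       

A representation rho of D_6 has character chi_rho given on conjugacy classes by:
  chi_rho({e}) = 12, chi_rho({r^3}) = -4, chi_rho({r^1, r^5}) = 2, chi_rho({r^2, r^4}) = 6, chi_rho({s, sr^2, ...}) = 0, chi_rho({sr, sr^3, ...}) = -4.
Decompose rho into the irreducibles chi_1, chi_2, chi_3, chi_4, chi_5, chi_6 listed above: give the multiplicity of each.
Multiplicities: chi_1: 1, chi_2: 3, chi_3: 3, chi_4: 1, chi_5: 2, chi_6: 0.

Use <chi_rho, chi> = (1/|G|) sum_C |C| * chi_rho(C) * conj(chi(C)) with |G| = 12 for each irreducible chi in the table:
  <chi_rho, chi_1> = (1/12)[1*(12)*conj(1) + 1*(-4)*conj(1) + 2*(2)*conj(1) + 2*(6)*conj(1) + 3*(0)*conj(1) + 3*(-4)*conj(1)]
      = (1/12)[(12) + (-4) + (4) + (12) + (0) + (-12)] = 12/12 = 1
  <chi_rho, chi_2> = (1/12)[1*(12)*conj(1) + 1*(-4)*conj(1) + 2*(2)*conj(1) + 2*(6)*conj(1) + 3*(0)*conj(-1) + 3*(-4)*conj(-1)]
      = (1/12)[(12) + (-4) + (4) + (12) + (0) + (12)] = 36/12 = 3
  <chi_rho, chi_3> = (1/12)[1*(12)*conj(1) + 1*(-4)*conj(-1) + 2*(2)*conj(-1) + 2*(6)*conj(1) + 3*(0)*conj(1) + 3*(-4)*conj(-1)]
      = (1/12)[(12) + (4) + (-4) + (12) + (0) + (12)] = 36/12 = 3
  <chi_rho, chi_4> = (1/12)[1*(12)*conj(1) + 1*(-4)*conj(-1) + 2*(2)*conj(-1) + 2*(6)*conj(1) + 3*(0)*conj(-1) + 3*(-4)*conj(1)]
      = (1/12)[(12) + (4) + (-4) + (12) + (0) + (-12)] = 12/12 = 1
  <chi_rho, chi_5> = (1/12)[1*(12)*conj(2) + 1*(-4)*conj(-2) + 2*(2)*conj(1) + 2*(6)*conj(-1) + 3*(0)*conj(0) + 3*(-4)*conj(0)]
      = (1/12)[(24) + (8) + (4) + (-12) + (0) + (0)] = 24/12 = 2
  <chi_rho, chi_6> = (1/12)[1*(12)*conj(2) + 1*(-4)*conj(2) + 2*(2)*conj(-1) + 2*(6)*conj(-1) + 3*(0)*conj(0) + 3*(-4)*conj(0)]
      = (1/12)[(24) + (-8) + (-4) + (-12) + (0) + (0)] = 0/12 = 0
Dimension check: dim(rho) = sum (mult * dim) = 1*1 + 3*1 + 3*1 + 1*1 + 2*2 + 0*2 = 12 = chi_rho(e) = 12.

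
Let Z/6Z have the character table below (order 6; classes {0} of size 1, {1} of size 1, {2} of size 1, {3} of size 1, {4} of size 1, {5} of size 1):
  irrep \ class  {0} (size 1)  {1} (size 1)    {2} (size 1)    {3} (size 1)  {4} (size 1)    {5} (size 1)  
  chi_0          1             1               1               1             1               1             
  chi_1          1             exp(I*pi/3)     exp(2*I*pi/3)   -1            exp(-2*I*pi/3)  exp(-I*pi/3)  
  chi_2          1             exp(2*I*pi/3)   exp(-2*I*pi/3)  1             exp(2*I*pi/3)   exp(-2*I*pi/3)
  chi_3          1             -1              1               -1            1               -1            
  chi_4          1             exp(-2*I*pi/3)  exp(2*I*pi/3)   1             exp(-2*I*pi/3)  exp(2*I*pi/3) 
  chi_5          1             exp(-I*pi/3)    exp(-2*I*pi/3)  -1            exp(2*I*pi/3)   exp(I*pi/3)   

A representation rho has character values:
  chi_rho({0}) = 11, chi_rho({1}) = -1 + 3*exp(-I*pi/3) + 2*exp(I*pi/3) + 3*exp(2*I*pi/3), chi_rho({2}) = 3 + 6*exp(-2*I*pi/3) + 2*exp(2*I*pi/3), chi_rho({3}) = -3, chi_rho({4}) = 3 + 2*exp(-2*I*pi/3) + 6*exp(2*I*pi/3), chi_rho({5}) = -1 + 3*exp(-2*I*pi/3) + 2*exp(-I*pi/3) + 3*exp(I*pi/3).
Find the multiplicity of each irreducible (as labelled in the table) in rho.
Multiplicities: chi_0: 1, chi_1: 2, chi_2: 3, chi_3: 2, chi_4: 0, chi_5: 3.

Working: Use <chi_rho, chi> = (1/|G|) sum_C |C| * chi_rho(C) * conj(chi(C)) with |G| = 6 for each irreducible chi in the table:
  <chi_rho, chi_0> = (1/6)[1*(11)*conj(1) + 1*(-1 + 3*exp(-I*pi/3) + 2*exp(I*pi/3) + 3*exp(2*I*pi/3))*conj(1) + 1*(3 + 6*exp(-2*I*pi/3) + 2*exp(2*I*pi/3))*conj(1) + 1*(-3)*conj(1) + 1*(3 + 2*exp(-2*I*pi/3) + 6*exp(2*I*pi/3))*conj(1) + 1*(-1 + 3*exp(-2*I*pi/3) + 2*exp(-I*pi/3) + 3*exp(I*pi/3))*conj(1)]
      = (1/6)[(11) + (-1 + 3*exp(-I*pi/3) + 2*exp(I*pi/3) + 3*exp(2*I*pi/3)) + (3 + 6*exp(-2*I*pi/3) + 2*exp(2*I*pi/3)) + (-3) + (3 + 2*exp(-2*I*pi/3) + 6*exp(2*I*pi/3)) + (-1 + 3*exp(-2*I*pi/3) + 2*exp(-I*pi/3) + 3*exp(I*pi/3))] = 6/6 = 1
  <chi_rho, chi_1> = (1/6)[1*(11)*conj(1) + 1*(-1 + 3*exp(-I*pi/3) + 2*exp(I*pi/3) + 3*exp(2*I*pi/3))*conj(exp(I*pi/3)) + 1*(3 + 6*exp(-2*I*pi/3) + 2*exp(2*I*pi/3))*conj(exp(2*I*pi/3)) + 1*(-3)*conj(-1) + 1*(3 + 2*exp(-2*I*pi/3) + 6*exp(2*I*pi/3))*conj(exp(-2*I*pi/3)) + 1*(-1 + 3*exp(-2*I*pi/3) + 2*exp(-I*pi/3) + 3*exp(I*pi/3))*conj(exp(-I*pi/3))]
      = (1/6)[(11) + (2 + 3*exp(-2*I*pi/3) - exp(-I*pi/3) + 3*exp(I*pi/3)) + (2 + 3*exp(-2*I*pi/3) + 6*exp(2*I*pi/3)) + (3) + (2 + 6*exp(-2*I*pi/3) + 3*exp(2*I*pi/3)) + (2 + 3*exp(-I*pi/3) - exp(I*pi/3) + 3*exp(2*I*pi/3))] = 12/6 = 2
  <chi_rho, chi_2> = (1/6)[1*(11)*conj(1) + 1*(-1 + 3*exp(-I*pi/3) + 2*exp(I*pi/3) + 3*exp(2*I*pi/3))*conj(exp(2*I*pi/3)) + 1*(3 + 6*exp(-2*I*pi/3) + 2*exp(2*I*pi/3))*conj(exp(-2*I*pi/3)) + 1*(-3)*conj(1) + 1*(3 + 2*exp(-2*I*pi/3) + 6*exp(2*I*pi/3))*conj(exp(2*I*pi/3)) + 1*(-1 + 3*exp(-2*I*pi/3) + 2*exp(-I*pi/3) + 3*exp(I*pi/3))*conj(exp(-2*I*pi/3))]
      = (1/6)[(11) + (2*exp(-I*pi/3) - exp(-2*I*pi/3)) + (6 + 2*exp(-2*I*pi/3) + 3*exp(2*I*pi/3)) + (-3) + (6 + 3*exp(-2*I*pi/3) + 2*exp(2*I*pi/3)) + (-exp(2*I*pi/3) + 2*exp(I*pi/3))] = 18/6 = 3
  <chi_rho, chi_3> = (1/6)[1*(11)*conj(1) + 1*(-1 + 3*exp(-I*pi/3) + 2*exp(I*pi/3) + 3*exp(2*I*pi/3))*conj(-1) + 1*(3 + 6*exp(-2*I*pi/3) + 2*exp(2*I*pi/3))*conj(1) + 1*(-3)*conj(-1) + 1*(3 + 2*exp(-2*I*pi/3) + 6*exp(2*I*pi/3))*conj(1) + 1*(-1 + 3*exp(-2*I*pi/3) + 2*exp(-I*pi/3) + 3*exp(I*pi/3))*conj(-1)]
      = (1/6)[(11) + (1 - 3*exp(2*I*pi/3) - 2*exp(I*pi/3) - 3*exp(-I*pi/3)) + (3 + 6*exp(-2*I*pi/3) + 2*exp(2*I*pi/3)) + (3) + (3 + 2*exp(-2*I*pi/3) + 6*exp(2*I*pi/3)) + (1 - 3*exp(I*pi/3) - 2*exp(-I*pi/3) - 3*exp(-2*I*pi/3))] = 12/6 = 2
  <chi_rho, chi_4> = (1/6)[1*(11)*conj(1) + 1*(-1 + 3*exp(-I*pi/3) + 2*exp(I*pi/3) + 3*exp(2*I*pi/3))*conj(exp(-2*I*pi/3)) + 1*(3 + 6*exp(-2*I*pi/3) + 2*exp(2*I*pi/3))*conj(exp(2*I*pi/3)) + 1*(-3)*conj(1) + 1*(3 + 2*exp(-2*I*pi/3) + 6*exp(2*I*pi/3))*conj(exp(-2*I*pi/3)) + 1*(-1 + 3*exp(-2*I*pi/3) + 2*exp(-I*pi/3) + 3*exp(I*pi/3))*conj(exp(2*I*pi/3))]
      = (1/6)[(11) + (-2 + 3*exp(-2*I*pi/3) - exp(2*I*pi/3) + 3*exp(I*pi/3)) + (2 + 3*exp(-2*I*pi/3) + 6*exp(2*I*pi/3)) + (-3) + (2 + 6*exp(-2*I*pi/3) + 3*exp(2*I*pi/3)) + (-2 + 3*exp(-I*pi/3) - exp(-2*I*pi/3) + 3*exp(2*I*pi/3))] = 0/6 = 0
  <chi_rho, chi_5> = (1/6)[1*(11)*conj(1) + 1*(-1 + 3*exp(-I*pi/3) + 2*exp(I*pi/3) + 3*exp(2*I*pi/3))*conj(exp(-I*pi/3)) + 1*(3 + 6*exp(-2*I*pi/3) + 2*exp(2*I*pi/3))*conj(exp(-2*I*pi/3)) + 1*(-3)*conj(-1) + 1*(3 + 2*exp(-2*I*pi/3) + 6*exp(2*I*pi/3))*conj(exp(2*I*pi/3)) + 1*(-1 + 3*exp(-2*I*pi/3) + 2*exp(-I*pi/3) + 3*exp(I*pi/3))*conj(exp(I*pi/3))]
      = (1/6)[(11) + (-exp(I*pi/3) + 2*exp(2*I*pi/3)) + (6 + 2*exp(-2*I*pi/3) + 3*exp(2*I*pi/3)) + (3) + (6 + 3*exp(-2*I*pi/3) + 2*exp(2*I*pi/3)) + (2*exp(-2*I*pi/3) - exp(-I*pi/3))] = 18/6 = 3
(Exp terms are combined using exp(i*s)*conj(exp(i*t)) = exp(i*(s-t)), and sums of them are collapsed using the identity that for every m > 1 the m distinct m-th roots of unity sum to 0, e.g. 1 + exp(2*I*pi/3) + exp(-2*I*pi/3) = 0.)
Dimension check: dim(rho) = sum (mult * dim) = 1*1 + 2*1 + 3*1 + 2*1 + 0*1 + 3*1 = 11 = chi_rho(e) = 11.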